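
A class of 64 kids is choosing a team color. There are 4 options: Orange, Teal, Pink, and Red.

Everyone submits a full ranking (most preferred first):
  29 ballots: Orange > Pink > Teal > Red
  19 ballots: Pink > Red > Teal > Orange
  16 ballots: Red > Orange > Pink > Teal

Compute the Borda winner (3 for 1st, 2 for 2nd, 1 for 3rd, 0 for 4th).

Orange: 29×3 + 19×0 + 16×2 = 119
Teal: 29×1 + 19×1 + 16×0 = 48
Pink: 29×2 + 19×3 + 16×1 = 131
Red: 29×0 + 19×2 + 16×3 = 86

Pink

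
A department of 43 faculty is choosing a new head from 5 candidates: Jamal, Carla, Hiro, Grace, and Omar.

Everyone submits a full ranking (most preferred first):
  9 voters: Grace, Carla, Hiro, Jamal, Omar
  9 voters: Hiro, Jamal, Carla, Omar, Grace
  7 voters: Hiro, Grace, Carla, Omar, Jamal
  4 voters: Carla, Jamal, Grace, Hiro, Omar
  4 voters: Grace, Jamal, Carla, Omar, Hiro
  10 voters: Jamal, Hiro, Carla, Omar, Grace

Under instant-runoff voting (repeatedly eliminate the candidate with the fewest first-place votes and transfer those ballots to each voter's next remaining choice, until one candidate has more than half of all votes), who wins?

Round 1: Jamal 10, Carla 4, Hiro 16, Grace 13, Omar 0. Omar eliminated.
Round 2: Jamal 10, Carla 4, Hiro 16, Grace 13. Carla eliminated.
Round 3: Jamal 14, Hiro 16, Grace 13. Grace eliminated.
Round 4: Jamal 18, Hiro 25. Hiro has a majority (≥22).

Hiro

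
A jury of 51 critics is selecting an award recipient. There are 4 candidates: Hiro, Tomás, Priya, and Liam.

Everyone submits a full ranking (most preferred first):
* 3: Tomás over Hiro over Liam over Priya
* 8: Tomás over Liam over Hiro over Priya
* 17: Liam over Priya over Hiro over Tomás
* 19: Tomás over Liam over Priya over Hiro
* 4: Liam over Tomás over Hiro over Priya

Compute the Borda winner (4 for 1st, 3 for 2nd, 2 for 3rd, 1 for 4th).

Hiro: 3×3 + 8×2 + 17×2 + 19×1 + 4×2 = 86
Tomás: 3×4 + 8×4 + 17×1 + 19×4 + 4×3 = 149
Priya: 3×1 + 8×1 + 17×3 + 19×2 + 4×1 = 104
Liam: 3×2 + 8×3 + 17×4 + 19×3 + 4×4 = 171

Liam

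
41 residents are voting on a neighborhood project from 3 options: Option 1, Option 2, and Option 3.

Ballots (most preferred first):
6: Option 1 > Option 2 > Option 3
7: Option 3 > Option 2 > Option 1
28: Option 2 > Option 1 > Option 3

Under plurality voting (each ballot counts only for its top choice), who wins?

Option 2

First-place votes: Option 1 6, Option 2 28, Option 3 7.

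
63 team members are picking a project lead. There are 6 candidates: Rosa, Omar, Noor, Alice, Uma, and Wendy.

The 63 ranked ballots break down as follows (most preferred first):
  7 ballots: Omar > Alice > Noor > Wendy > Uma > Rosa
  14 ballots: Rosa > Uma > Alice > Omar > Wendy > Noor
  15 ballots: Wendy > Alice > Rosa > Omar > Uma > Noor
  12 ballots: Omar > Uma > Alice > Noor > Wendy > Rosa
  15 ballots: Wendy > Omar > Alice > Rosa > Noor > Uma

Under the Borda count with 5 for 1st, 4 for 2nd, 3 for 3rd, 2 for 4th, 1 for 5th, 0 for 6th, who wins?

Omar

Rosa: 7×0 + 14×5 + 15×3 + 12×0 + 15×2 = 145
Omar: 7×5 + 14×2 + 15×2 + 12×5 + 15×4 = 213
Noor: 7×3 + 14×0 + 15×0 + 12×2 + 15×1 = 60
Alice: 7×4 + 14×3 + 15×4 + 12×3 + 15×3 = 211
Uma: 7×1 + 14×4 + 15×1 + 12×4 + 15×0 = 126
Wendy: 7×2 + 14×1 + 15×5 + 12×1 + 15×5 = 190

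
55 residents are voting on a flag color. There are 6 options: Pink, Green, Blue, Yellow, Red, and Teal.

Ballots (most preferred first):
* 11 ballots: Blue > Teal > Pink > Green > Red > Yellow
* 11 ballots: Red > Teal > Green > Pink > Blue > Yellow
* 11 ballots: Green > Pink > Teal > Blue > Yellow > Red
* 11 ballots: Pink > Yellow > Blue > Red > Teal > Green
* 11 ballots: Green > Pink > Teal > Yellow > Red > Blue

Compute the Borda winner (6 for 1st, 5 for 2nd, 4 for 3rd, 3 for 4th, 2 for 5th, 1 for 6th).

Pink: 11×4 + 11×3 + 11×5 + 11×6 + 11×5 = 253
Green: 11×3 + 11×4 + 11×6 + 11×1 + 11×6 = 220
Blue: 11×6 + 11×2 + 11×3 + 11×4 + 11×1 = 176
Yellow: 11×1 + 11×1 + 11×2 + 11×5 + 11×3 = 132
Red: 11×2 + 11×6 + 11×1 + 11×3 + 11×2 = 154
Teal: 11×5 + 11×5 + 11×4 + 11×2 + 11×4 = 220

Pink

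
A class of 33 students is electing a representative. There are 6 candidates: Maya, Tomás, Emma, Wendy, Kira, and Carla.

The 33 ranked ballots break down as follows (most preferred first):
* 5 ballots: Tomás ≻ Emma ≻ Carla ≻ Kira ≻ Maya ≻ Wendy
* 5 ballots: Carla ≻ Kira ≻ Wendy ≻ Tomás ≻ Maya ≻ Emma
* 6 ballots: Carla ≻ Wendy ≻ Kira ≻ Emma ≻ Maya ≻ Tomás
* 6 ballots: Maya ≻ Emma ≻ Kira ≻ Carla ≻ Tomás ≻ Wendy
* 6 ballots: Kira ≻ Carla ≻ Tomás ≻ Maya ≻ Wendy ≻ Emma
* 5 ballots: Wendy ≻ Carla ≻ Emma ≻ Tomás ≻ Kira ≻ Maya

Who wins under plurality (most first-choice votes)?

First-place votes: Maya 6, Tomás 5, Emma 0, Wendy 5, Kira 6, Carla 11.

Carla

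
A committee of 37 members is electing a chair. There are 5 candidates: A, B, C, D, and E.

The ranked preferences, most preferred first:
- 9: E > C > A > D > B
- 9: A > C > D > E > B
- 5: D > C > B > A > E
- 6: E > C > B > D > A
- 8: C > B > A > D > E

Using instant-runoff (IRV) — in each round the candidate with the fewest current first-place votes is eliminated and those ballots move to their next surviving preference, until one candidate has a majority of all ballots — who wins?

Round 1: A 9, B 0, C 8, D 5, E 15. B eliminated.
Round 2: A 9, C 8, D 5, E 15. D eliminated.
Round 3: A 9, C 13, E 15. A eliminated.
Round 4: C 22, E 15. C has a majority (≥19).

C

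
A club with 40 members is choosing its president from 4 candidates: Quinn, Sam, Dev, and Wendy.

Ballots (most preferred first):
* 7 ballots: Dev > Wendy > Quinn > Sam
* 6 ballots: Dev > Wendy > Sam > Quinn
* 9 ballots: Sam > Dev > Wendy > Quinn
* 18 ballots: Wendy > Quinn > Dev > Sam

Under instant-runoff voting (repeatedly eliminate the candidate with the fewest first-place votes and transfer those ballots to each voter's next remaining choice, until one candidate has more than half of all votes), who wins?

Dev

Round 1: Quinn 0, Sam 9, Dev 13, Wendy 18. Quinn eliminated.
Round 2: Sam 9, Dev 13, Wendy 18. Sam eliminated.
Round 3: Dev 22, Wendy 18. Dev has a majority (≥21).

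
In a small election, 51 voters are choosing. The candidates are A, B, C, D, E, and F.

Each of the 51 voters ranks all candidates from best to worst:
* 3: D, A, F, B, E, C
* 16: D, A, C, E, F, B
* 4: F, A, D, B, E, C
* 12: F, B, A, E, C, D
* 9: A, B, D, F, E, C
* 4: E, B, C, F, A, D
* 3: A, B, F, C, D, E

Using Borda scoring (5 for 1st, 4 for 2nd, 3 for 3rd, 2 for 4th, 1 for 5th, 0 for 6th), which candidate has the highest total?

A: 3×4 + 16×4 + 4×4 + 12×3 + 9×5 + 4×1 + 3×5 = 192
B: 3×2 + 16×0 + 4×2 + 12×4 + 9×4 + 4×4 + 3×4 = 126
C: 3×0 + 16×3 + 4×0 + 12×1 + 9×0 + 4×3 + 3×2 = 78
D: 3×5 + 16×5 + 4×3 + 12×0 + 9×3 + 4×0 + 3×1 = 137
E: 3×1 + 16×2 + 4×1 + 12×2 + 9×1 + 4×5 + 3×0 = 92
F: 3×3 + 16×1 + 4×5 + 12×5 + 9×2 + 4×2 + 3×3 = 140

A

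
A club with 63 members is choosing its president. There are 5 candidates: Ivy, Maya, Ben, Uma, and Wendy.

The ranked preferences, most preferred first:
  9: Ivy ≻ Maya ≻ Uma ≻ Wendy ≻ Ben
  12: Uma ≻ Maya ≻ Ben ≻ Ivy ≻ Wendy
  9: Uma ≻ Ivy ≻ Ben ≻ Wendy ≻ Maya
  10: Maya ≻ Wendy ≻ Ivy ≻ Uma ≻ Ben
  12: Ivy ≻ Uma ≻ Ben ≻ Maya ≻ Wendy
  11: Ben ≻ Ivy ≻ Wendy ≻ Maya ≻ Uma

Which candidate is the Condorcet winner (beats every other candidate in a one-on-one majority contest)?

Ivy

Ivy vs Maya: 41–22
Ivy vs Ben: 40–23
Ivy vs Uma: 42–21
Ivy vs Wendy: 53–10
Ivy beats every other candidate.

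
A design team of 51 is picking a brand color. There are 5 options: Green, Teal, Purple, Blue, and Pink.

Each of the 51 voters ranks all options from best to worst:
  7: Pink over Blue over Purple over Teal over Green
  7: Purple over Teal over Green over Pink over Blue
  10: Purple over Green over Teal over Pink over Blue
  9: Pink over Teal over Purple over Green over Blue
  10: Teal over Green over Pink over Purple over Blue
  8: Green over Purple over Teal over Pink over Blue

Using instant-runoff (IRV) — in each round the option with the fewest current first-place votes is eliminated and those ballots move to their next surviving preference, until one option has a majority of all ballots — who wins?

Pink

Round 1: Green 8, Teal 10, Purple 17, Blue 0, Pink 16. Blue eliminated.
Round 2: Green 8, Teal 10, Purple 17, Pink 16. Green eliminated.
Round 3: Teal 10, Purple 25, Pink 16. Teal eliminated.
Round 4: Purple 25, Pink 26. Pink has a majority (≥26).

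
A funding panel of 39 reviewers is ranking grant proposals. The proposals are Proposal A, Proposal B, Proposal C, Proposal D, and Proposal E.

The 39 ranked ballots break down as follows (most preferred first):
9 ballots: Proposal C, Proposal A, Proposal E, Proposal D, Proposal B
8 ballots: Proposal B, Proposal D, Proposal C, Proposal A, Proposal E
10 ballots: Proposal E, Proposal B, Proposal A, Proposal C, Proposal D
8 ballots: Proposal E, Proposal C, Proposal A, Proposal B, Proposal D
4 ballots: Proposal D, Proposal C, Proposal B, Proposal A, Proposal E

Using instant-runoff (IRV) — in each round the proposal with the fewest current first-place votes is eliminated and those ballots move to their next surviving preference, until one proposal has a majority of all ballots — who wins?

Round 1: Proposal A 0, Proposal B 8, Proposal C 9, Proposal D 4, Proposal E 18. Proposal A eliminated.
Round 2: Proposal B 8, Proposal C 9, Proposal D 4, Proposal E 18. Proposal D eliminated.
Round 3: Proposal B 8, Proposal C 13, Proposal E 18. Proposal B eliminated.
Round 4: Proposal C 21, Proposal E 18. Proposal C has a majority (≥20).

Proposal C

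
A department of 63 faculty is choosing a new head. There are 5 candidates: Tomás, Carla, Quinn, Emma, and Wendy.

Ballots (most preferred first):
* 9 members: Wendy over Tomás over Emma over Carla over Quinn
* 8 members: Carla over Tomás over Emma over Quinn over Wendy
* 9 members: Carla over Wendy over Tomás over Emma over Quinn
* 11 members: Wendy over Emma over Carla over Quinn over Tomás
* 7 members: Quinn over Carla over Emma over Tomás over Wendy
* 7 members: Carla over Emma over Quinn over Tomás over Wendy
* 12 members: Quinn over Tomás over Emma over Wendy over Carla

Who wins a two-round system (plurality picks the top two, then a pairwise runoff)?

Round 1 first-place votes: Tomás 0, Carla 24, Quinn 19, Emma 0, Wendy 20. Carla and Wendy advance.
Runoff: Carla is ranked above Wendy on 31 ballots, Wendy above Carla on 32.

Wendy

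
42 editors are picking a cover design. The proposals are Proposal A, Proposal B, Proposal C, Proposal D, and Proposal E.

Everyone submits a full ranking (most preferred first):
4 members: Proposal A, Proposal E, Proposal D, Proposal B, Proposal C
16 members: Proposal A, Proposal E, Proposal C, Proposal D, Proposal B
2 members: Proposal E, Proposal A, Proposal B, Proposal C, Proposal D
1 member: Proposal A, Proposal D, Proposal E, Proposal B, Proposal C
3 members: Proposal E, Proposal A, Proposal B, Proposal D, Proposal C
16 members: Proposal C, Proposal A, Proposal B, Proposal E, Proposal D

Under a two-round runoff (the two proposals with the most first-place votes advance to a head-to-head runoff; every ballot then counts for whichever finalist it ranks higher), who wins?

Round 1 first-place votes: Proposal A 21, Proposal B 0, Proposal C 16, Proposal D 0, Proposal E 5. Proposal A and Proposal C advance.
Runoff: Proposal A is ranked above Proposal C on 26 ballots, Proposal C above Proposal A on 16.

Proposal A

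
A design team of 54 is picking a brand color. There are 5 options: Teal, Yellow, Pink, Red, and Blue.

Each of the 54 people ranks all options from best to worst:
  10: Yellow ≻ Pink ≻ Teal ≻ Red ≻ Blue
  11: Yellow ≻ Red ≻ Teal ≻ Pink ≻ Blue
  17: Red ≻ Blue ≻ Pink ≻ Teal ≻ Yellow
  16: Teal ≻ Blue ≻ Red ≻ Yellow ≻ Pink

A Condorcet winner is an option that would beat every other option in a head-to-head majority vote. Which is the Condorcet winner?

Red vs Teal: 28–26
Red vs Yellow: 33–21
Red vs Pink: 44–10
Red vs Blue: 38–16
Red beats every other option.

Red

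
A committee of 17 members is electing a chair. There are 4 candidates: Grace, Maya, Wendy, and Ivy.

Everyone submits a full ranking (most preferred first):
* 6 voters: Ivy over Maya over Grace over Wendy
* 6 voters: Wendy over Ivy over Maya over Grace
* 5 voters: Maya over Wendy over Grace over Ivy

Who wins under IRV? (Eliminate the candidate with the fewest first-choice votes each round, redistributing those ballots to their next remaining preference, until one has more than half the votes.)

Round 1: Grace 0, Maya 5, Wendy 6, Ivy 6. Grace eliminated.
Round 2: Maya 5, Wendy 6, Ivy 6. Maya eliminated.
Round 3: Wendy 11, Ivy 6. Wendy has a majority (≥9).

Wendy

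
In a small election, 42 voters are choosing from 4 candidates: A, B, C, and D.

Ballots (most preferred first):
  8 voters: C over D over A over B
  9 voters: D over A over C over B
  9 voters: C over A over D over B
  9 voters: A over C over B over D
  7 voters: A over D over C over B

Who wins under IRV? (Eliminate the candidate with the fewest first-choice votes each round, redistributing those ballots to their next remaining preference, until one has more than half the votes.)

A

Round 1: A 16, B 0, C 17, D 9. B eliminated.
Round 2: A 16, C 17, D 9. D eliminated.
Round 3: A 25, C 17. A has a majority (≥22).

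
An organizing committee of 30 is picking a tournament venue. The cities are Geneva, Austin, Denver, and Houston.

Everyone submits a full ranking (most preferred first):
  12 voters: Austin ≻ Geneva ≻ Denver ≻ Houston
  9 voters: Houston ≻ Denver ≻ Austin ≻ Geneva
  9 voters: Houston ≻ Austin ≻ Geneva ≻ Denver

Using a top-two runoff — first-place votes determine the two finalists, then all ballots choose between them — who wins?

Houston

Round 1 first-place votes: Geneva 0, Austin 12, Denver 0, Houston 18. Houston and Austin advance.
Runoff: Houston is ranked above Austin on 18 ballots, Austin above Houston on 12.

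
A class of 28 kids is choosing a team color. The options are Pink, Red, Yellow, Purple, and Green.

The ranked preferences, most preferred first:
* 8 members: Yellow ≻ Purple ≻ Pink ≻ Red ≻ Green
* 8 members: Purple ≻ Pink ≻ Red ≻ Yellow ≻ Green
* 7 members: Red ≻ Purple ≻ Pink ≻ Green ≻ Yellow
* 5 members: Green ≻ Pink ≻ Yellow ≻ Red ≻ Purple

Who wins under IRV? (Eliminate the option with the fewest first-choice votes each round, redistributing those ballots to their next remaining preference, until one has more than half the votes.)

Purple

Round 1: Pink 0, Red 7, Yellow 8, Purple 8, Green 5. Pink eliminated.
Round 2: Red 7, Yellow 8, Purple 8, Green 5. Green eliminated.
Round 3: Red 7, Yellow 13, Purple 8. Red eliminated.
Round 4: Yellow 13, Purple 15. Purple has a majority (≥15).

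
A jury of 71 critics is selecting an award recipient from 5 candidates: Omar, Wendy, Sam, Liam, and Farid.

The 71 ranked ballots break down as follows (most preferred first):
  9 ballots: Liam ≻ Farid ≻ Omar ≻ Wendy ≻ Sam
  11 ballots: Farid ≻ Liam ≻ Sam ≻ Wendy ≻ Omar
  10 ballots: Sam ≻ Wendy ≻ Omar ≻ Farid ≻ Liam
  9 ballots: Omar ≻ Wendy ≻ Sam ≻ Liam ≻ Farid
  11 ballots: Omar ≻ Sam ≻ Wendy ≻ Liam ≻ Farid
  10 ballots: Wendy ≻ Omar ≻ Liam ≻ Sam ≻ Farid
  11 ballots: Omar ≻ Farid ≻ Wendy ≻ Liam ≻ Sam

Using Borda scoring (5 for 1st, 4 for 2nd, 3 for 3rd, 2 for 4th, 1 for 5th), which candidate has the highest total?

Omar

Omar: 9×3 + 11×1 + 10×3 + 9×5 + 11×5 + 10×4 + 11×5 = 263
Wendy: 9×2 + 11×2 + 10×4 + 9×4 + 11×3 + 10×5 + 11×3 = 232
Sam: 9×1 + 11×3 + 10×5 + 9×3 + 11×4 + 10×2 + 11×1 = 194
Liam: 9×5 + 11×4 + 10×1 + 9×2 + 11×2 + 10×3 + 11×2 = 191
Farid: 9×4 + 11×5 + 10×2 + 9×1 + 11×1 + 10×1 + 11×4 = 185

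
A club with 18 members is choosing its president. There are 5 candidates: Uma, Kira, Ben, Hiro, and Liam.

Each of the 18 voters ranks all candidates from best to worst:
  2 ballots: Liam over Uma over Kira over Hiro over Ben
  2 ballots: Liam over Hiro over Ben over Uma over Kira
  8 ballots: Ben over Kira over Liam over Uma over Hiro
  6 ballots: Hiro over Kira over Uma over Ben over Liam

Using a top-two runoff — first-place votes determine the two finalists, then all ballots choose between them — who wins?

Hiro

Round 1 first-place votes: Uma 0, Kira 0, Ben 8, Hiro 6, Liam 4. Ben and Hiro advance.
Runoff: Ben is ranked above Hiro on 8 ballots, Hiro above Ben on 10.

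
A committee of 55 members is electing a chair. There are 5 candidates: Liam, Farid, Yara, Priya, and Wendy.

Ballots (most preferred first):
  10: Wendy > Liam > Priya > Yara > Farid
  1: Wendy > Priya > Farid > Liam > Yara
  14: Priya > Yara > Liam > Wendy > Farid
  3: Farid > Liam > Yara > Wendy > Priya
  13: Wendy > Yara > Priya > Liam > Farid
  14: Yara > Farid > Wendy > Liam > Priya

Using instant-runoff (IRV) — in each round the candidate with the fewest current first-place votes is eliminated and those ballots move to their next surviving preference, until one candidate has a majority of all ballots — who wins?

Round 1: Liam 0, Farid 3, Yara 14, Priya 14, Wendy 24. Liam eliminated.
Round 2: Farid 3, Yara 14, Priya 14, Wendy 24. Farid eliminated.
Round 3: Yara 17, Priya 14, Wendy 24. Priya eliminated.
Round 4: Yara 31, Wendy 24. Yara has a majority (≥28).

Yara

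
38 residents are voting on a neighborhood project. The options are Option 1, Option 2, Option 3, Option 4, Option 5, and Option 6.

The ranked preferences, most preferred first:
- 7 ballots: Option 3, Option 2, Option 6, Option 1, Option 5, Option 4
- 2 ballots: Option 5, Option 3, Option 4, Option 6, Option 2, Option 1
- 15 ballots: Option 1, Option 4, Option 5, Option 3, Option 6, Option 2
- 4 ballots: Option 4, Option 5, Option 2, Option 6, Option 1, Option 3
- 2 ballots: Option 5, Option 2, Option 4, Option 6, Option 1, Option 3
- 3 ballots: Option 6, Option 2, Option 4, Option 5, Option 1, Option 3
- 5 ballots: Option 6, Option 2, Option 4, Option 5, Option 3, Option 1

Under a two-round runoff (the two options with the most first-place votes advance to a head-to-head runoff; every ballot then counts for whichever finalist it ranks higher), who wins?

Round 1 first-place votes: Option 1 15, Option 2 0, Option 3 7, Option 4 4, Option 5 4, Option 6 8. Option 1 and Option 6 advance.
Runoff: Option 1 is ranked above Option 6 on 15 ballots, Option 6 above Option 1 on 23.

Option 6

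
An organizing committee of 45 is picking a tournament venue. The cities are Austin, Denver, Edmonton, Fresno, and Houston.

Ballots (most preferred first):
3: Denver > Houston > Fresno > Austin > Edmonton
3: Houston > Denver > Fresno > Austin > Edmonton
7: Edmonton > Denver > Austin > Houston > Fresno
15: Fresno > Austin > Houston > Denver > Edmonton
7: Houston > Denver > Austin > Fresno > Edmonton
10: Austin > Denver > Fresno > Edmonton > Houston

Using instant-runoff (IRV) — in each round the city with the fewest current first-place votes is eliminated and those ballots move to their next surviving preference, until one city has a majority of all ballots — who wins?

Austin

Round 1: Austin 10, Denver 3, Edmonton 7, Fresno 15, Houston 10. Denver eliminated.
Round 2: Austin 10, Edmonton 7, Fresno 15, Houston 13. Edmonton eliminated.
Round 3: Austin 17, Fresno 15, Houston 13. Houston eliminated.
Round 4: Austin 24, Fresno 21. Austin has a majority (≥23).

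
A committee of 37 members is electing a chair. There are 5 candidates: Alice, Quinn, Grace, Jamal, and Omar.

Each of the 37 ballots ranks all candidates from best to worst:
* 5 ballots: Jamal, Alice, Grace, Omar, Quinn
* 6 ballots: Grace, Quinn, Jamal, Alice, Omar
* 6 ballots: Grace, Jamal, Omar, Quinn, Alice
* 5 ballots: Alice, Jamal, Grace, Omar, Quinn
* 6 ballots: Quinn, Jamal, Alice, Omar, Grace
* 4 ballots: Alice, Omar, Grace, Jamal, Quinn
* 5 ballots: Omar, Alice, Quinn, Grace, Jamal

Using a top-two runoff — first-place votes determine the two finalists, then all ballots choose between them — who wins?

Round 1 first-place votes: Alice 9, Quinn 6, Grace 12, Jamal 5, Omar 5. Grace and Alice advance.
Runoff: Grace is ranked above Alice on 12 ballots, Alice above Grace on 25.

Alice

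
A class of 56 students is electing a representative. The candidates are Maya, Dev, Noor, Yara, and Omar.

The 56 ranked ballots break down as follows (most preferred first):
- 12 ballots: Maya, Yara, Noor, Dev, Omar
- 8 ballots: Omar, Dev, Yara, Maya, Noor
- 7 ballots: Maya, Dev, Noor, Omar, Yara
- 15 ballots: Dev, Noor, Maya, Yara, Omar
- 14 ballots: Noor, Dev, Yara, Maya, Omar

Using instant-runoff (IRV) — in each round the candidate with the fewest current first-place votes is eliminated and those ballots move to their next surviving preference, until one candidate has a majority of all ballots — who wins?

Dev

Round 1: Maya 19, Dev 15, Noor 14, Yara 0, Omar 8. Yara eliminated.
Round 2: Maya 19, Dev 15, Noor 14, Omar 8. Omar eliminated.
Round 3: Maya 19, Dev 23, Noor 14. Noor eliminated.
Round 4: Maya 19, Dev 37. Dev has a majority (≥29).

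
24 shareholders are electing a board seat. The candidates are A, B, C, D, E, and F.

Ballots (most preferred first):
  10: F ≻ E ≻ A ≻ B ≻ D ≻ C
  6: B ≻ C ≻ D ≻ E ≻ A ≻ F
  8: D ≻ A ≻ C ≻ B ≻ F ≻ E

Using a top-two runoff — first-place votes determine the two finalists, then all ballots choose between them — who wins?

D

Round 1 first-place votes: A 0, B 6, C 0, D 8, E 0, F 10. F and D advance.
Runoff: F is ranked above D on 10 ballots, D above F on 14.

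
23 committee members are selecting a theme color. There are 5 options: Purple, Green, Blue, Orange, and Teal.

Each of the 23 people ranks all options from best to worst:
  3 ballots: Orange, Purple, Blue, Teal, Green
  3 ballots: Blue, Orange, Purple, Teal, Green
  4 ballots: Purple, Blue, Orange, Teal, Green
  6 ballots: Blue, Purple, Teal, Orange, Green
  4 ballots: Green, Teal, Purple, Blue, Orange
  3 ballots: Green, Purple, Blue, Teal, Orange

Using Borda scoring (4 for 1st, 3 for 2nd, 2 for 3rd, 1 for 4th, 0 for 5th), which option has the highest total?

Purple: 3×3 + 3×2 + 4×4 + 6×3 + 4×2 + 3×3 = 66
Green: 3×0 + 3×0 + 4×0 + 6×0 + 4×4 + 3×4 = 28
Blue: 3×2 + 3×4 + 4×3 + 6×4 + 4×1 + 3×2 = 64
Orange: 3×4 + 3×3 + 4×2 + 6×1 + 4×0 + 3×0 = 35
Teal: 3×1 + 3×1 + 4×1 + 6×2 + 4×3 + 3×1 = 37

Purple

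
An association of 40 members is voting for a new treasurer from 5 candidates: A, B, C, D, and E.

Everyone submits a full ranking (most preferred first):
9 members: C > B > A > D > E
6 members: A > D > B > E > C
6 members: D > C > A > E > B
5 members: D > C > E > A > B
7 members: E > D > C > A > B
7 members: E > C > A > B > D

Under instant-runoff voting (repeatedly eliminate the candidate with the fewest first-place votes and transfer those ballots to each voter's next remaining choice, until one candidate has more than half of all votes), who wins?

D

Round 1: A 6, B 0, C 9, D 11, E 14. B eliminated.
Round 2: A 6, C 9, D 11, E 14. A eliminated.
Round 3: C 9, D 17, E 14. C eliminated.
Round 4: D 26, E 14. D has a majority (≥21).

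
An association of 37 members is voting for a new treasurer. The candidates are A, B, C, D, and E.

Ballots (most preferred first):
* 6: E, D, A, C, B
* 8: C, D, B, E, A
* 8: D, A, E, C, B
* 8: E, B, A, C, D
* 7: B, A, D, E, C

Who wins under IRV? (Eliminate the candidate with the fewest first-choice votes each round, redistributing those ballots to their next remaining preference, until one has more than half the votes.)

D

Round 1: A 0, B 7, C 8, D 8, E 14. A eliminated.
Round 2: B 7, C 8, D 8, E 14. B eliminated.
Round 3: C 8, D 15, E 14. C eliminated.
Round 4: D 23, E 14. D has a majority (≥19).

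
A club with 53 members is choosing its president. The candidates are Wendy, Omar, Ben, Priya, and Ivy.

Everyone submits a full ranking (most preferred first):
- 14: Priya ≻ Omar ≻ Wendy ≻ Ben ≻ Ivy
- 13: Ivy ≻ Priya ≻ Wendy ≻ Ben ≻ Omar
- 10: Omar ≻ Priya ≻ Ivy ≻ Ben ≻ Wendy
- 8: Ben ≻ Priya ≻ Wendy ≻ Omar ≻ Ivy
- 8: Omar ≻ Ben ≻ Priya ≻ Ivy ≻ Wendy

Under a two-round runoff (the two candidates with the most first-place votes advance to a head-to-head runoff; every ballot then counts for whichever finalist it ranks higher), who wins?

Round 1 first-place votes: Wendy 0, Omar 18, Ben 8, Priya 14, Ivy 13. Omar and Priya advance.
Runoff: Omar is ranked above Priya on 18 ballots, Priya above Omar on 35.

Priya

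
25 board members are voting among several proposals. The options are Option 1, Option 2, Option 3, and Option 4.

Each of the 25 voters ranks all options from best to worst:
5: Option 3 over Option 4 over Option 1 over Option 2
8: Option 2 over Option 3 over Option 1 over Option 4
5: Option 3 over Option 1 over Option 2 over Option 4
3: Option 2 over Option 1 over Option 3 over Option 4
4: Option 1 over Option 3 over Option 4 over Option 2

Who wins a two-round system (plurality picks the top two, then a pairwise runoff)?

Round 1 first-place votes: Option 1 4, Option 2 11, Option 3 10, Option 4 0. Option 2 and Option 3 advance.
Runoff: Option 2 is ranked above Option 3 on 11 ballots, Option 3 above Option 2 on 14.

Option 3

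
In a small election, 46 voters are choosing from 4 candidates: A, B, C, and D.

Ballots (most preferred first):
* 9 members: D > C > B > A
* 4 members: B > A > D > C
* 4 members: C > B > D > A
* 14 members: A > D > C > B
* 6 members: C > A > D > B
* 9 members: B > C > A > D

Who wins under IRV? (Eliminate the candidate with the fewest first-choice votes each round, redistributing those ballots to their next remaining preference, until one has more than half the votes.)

Round 1: A 14, B 13, C 10, D 9. D eliminated.
Round 2: A 14, B 13, C 19. B eliminated.
Round 3: A 18, C 28. C has a majority (≥24).

C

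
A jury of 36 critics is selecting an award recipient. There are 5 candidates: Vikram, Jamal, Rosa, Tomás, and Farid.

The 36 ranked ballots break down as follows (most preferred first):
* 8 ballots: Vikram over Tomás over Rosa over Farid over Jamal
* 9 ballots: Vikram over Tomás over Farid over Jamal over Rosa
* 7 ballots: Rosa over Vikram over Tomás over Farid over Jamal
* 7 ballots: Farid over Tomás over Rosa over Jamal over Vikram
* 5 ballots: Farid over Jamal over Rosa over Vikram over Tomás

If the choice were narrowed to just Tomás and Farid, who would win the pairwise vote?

Tomás is ranked above Farid on 24 ballots; Farid above Tomás on 12.

Tomás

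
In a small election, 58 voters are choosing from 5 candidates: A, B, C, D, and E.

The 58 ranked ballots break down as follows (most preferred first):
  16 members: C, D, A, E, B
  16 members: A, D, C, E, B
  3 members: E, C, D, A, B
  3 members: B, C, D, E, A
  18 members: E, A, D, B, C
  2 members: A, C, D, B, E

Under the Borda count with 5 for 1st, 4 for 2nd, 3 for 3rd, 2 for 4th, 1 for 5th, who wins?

A

A: 16×3 + 16×5 + 3×2 + 3×1 + 18×4 + 2×5 = 219
B: 16×1 + 16×1 + 3×1 + 3×5 + 18×2 + 2×2 = 90
C: 16×5 + 16×3 + 3×4 + 3×4 + 18×1 + 2×4 = 178
D: 16×4 + 16×4 + 3×3 + 3×3 + 18×3 + 2×3 = 206
E: 16×2 + 16×2 + 3×5 + 3×2 + 18×5 + 2×1 = 177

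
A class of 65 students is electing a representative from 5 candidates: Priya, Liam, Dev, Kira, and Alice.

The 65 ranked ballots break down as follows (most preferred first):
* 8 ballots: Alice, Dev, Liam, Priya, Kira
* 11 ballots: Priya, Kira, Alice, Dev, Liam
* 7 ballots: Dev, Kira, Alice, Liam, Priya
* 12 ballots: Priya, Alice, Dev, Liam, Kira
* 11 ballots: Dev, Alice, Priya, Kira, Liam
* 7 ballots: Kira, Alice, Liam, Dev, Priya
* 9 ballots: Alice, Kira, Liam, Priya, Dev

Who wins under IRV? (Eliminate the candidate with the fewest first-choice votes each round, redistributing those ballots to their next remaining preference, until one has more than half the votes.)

Alice

Round 1: Priya 23, Liam 0, Dev 18, Kira 7, Alice 17. Liam eliminated.
Round 2: Priya 23, Dev 18, Kira 7, Alice 17. Kira eliminated.
Round 3: Priya 23, Dev 18, Alice 24. Dev eliminated.
Round 4: Priya 23, Alice 42. Alice has a majority (≥33).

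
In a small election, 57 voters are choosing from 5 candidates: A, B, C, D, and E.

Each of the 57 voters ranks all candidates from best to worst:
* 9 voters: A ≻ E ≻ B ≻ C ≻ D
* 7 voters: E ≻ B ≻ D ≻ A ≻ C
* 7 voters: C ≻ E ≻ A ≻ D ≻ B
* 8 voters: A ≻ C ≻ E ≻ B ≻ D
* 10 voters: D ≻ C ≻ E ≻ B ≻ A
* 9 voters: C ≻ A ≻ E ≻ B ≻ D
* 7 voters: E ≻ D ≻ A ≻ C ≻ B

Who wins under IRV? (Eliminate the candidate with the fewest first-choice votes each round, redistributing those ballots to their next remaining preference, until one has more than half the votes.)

Round 1: A 17, B 0, C 16, D 10, E 14. B eliminated.
Round 2: A 17, C 16, D 10, E 14. D eliminated.
Round 3: A 17, C 26, E 14. E eliminated.
Round 4: A 31, C 26. A has a majority (≥29).

A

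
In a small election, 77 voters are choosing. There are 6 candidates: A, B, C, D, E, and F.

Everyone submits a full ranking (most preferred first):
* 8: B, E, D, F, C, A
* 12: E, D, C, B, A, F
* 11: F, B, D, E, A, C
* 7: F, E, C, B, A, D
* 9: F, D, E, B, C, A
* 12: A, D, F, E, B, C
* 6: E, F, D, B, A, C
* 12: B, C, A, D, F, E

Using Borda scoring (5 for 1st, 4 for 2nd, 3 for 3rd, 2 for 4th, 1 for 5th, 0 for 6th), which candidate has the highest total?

D

A: 8×0 + 12×1 + 11×1 + 7×1 + 9×0 + 12×5 + 6×1 + 12×3 = 132
B: 8×5 + 12×2 + 11×4 + 7×2 + 9×2 + 12×1 + 6×2 + 12×5 = 224
C: 8×1 + 12×3 + 11×0 + 7×3 + 9×1 + 12×0 + 6×0 + 12×4 = 122
D: 8×3 + 12×4 + 11×3 + 7×0 + 9×4 + 12×4 + 6×3 + 12×2 = 231
E: 8×4 + 12×5 + 11×2 + 7×4 + 9×3 + 12×2 + 6×5 + 12×0 = 223
F: 8×2 + 12×0 + 11×5 + 7×5 + 9×5 + 12×3 + 6×4 + 12×1 = 223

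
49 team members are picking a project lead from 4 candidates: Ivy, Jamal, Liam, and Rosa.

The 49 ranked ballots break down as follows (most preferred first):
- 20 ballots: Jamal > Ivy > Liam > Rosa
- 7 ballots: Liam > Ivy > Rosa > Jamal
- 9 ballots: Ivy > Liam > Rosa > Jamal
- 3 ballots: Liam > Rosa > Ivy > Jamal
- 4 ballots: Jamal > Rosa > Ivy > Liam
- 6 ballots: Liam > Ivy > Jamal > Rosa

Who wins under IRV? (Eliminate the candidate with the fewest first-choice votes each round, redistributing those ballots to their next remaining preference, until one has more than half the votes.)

Round 1: Ivy 9, Jamal 24, Liam 16, Rosa 0. Rosa eliminated.
Round 2: Ivy 9, Jamal 24, Liam 16. Ivy eliminated.
Round 3: Jamal 24, Liam 25. Liam has a majority (≥25).

Liam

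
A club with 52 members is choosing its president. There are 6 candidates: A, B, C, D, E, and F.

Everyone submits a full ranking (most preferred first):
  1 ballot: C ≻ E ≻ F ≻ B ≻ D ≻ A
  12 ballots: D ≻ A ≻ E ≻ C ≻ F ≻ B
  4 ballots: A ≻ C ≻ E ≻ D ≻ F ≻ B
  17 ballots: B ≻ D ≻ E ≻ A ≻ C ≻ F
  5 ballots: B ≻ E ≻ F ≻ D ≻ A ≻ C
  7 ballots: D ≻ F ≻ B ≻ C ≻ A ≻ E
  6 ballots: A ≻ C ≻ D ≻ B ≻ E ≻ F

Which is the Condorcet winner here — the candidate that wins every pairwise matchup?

D

D vs A: 42–10
D vs B: 29–23
D vs C: 41–11
D vs E: 42–10
D vs F: 46–6
D beats every other candidate.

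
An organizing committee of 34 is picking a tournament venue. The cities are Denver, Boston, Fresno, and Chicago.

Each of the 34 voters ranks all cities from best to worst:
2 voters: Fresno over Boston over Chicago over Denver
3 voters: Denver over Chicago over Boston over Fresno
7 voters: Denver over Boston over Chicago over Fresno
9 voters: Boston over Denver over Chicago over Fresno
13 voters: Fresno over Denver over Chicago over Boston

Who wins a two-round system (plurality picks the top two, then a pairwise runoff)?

Denver

Round 1 first-place votes: Denver 10, Boston 9, Fresno 15, Chicago 0. Fresno and Denver advance.
Runoff: Fresno is ranked above Denver on 15 ballots, Denver above Fresno on 19.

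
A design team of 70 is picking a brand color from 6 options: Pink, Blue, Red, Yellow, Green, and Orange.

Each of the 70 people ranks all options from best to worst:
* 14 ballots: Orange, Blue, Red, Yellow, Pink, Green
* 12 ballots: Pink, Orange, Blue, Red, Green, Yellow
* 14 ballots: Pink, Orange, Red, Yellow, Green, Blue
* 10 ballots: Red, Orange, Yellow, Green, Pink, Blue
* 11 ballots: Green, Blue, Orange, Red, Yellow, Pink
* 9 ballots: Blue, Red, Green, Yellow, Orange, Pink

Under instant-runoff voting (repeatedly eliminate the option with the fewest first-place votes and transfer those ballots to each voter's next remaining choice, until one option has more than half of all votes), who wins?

Orange

Round 1: Pink 26, Blue 9, Red 10, Yellow 0, Green 11, Orange 14. Yellow eliminated.
Round 2: Pink 26, Blue 9, Red 10, Green 11, Orange 14. Blue eliminated.
Round 3: Pink 26, Red 19, Green 11, Orange 14. Green eliminated.
Round 4: Pink 26, Red 19, Orange 25. Red eliminated.
Round 5: Pink 26, Orange 44. Orange has a majority (≥36).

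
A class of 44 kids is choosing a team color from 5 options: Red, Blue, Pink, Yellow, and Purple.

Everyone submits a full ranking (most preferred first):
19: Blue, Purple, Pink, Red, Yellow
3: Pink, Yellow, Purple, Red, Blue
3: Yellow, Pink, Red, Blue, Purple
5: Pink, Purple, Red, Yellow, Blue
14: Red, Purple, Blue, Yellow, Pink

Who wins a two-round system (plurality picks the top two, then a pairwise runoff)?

Round 1 first-place votes: Red 14, Blue 19, Pink 8, Yellow 3, Purple 0. Blue and Red advance.
Runoff: Blue is ranked above Red on 19 ballots, Red above Blue on 25.

Red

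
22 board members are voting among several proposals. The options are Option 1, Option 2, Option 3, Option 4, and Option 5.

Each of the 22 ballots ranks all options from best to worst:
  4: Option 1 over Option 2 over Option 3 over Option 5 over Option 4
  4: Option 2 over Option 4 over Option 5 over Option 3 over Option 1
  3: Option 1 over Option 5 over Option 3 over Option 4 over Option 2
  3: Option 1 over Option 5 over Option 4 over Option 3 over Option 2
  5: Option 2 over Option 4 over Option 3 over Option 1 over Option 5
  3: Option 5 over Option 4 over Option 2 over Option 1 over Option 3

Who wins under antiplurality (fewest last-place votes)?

Option 3

Last-place votes: Option 1 4, Option 2 6, Option 3 3, Option 4 4, Option 5 5.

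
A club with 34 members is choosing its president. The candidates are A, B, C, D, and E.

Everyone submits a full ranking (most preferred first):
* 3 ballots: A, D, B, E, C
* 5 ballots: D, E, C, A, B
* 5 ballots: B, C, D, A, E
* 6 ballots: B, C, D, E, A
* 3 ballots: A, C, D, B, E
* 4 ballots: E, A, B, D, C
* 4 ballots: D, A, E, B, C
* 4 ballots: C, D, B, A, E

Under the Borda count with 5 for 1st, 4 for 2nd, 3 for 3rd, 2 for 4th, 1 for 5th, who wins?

A: 3×5 + 5×2 + 5×2 + 6×1 + 3×5 + 4×4 + 4×4 + 4×2 = 96
B: 3×3 + 5×1 + 5×5 + 6×5 + 3×2 + 4×3 + 4×2 + 4×3 = 107
C: 3×1 + 5×3 + 5×4 + 6×4 + 3×4 + 4×1 + 4×1 + 4×5 = 102
D: 3×4 + 5×5 + 5×3 + 6×3 + 3×3 + 4×2 + 4×5 + 4×4 = 123
E: 3×2 + 5×4 + 5×1 + 6×2 + 3×1 + 4×5 + 4×3 + 4×1 = 82

D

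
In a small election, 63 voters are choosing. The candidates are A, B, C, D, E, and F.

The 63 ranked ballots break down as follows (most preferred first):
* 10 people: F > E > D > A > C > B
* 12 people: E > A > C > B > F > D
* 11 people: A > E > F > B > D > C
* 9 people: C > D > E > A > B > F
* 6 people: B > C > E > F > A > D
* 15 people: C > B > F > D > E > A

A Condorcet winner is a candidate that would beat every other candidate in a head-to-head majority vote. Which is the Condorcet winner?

E

E vs A: 52–11
E vs B: 42–21
E vs C: 33–30
E vs D: 39–24
E vs F: 38–25
E beats every other candidate.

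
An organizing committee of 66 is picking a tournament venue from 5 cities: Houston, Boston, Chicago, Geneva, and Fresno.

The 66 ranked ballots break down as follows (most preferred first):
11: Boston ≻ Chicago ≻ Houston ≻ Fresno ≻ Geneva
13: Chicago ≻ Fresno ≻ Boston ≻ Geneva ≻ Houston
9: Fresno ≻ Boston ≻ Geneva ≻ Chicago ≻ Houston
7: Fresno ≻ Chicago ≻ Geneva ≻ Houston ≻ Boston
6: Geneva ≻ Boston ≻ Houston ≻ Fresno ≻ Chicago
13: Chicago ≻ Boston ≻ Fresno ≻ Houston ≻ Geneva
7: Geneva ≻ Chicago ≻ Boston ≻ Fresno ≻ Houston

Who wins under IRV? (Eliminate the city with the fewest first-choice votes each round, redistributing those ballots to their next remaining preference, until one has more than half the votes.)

Chicago

Round 1: Houston 0, Boston 11, Chicago 26, Geneva 13, Fresno 16. Houston eliminated.
Round 2: Boston 11, Chicago 26, Geneva 13, Fresno 16. Boston eliminated.
Round 3: Chicago 37, Geneva 13, Fresno 16. Chicago has a majority (≥34).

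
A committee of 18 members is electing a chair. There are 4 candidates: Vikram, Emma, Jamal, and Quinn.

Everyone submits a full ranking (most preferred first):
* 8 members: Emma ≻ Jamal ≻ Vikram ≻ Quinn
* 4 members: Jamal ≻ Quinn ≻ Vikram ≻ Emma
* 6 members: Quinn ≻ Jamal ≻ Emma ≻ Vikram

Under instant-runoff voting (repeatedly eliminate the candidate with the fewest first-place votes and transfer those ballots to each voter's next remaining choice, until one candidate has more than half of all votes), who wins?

Quinn

Round 1: Vikram 0, Emma 8, Jamal 4, Quinn 6. Vikram eliminated.
Round 2: Emma 8, Jamal 4, Quinn 6. Jamal eliminated.
Round 3: Emma 8, Quinn 10. Quinn has a majority (≥10).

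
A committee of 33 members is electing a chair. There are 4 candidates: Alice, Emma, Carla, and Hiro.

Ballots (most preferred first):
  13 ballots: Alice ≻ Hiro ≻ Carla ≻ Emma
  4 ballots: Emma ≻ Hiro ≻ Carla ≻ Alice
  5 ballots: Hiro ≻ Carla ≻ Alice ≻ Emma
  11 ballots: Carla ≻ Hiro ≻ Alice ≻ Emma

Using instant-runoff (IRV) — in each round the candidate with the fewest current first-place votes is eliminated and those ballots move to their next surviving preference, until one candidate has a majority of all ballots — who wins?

Carla

Round 1: Alice 13, Emma 4, Carla 11, Hiro 5. Emma eliminated.
Round 2: Alice 13, Carla 11, Hiro 9. Hiro eliminated.
Round 3: Alice 13, Carla 20. Carla has a majority (≥17).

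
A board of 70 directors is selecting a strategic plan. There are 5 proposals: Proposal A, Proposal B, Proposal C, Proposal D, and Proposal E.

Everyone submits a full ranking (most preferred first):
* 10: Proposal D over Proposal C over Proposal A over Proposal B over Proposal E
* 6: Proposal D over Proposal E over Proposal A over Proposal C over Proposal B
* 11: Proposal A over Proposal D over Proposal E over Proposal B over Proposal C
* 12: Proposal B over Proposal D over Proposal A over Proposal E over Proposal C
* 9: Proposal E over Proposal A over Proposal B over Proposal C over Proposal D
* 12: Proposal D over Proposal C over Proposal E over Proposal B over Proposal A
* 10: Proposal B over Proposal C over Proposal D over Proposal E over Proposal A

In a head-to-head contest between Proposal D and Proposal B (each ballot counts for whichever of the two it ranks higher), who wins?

Proposal D is ranked above Proposal B on 39 ballots; Proposal B above Proposal D on 31.

Proposal D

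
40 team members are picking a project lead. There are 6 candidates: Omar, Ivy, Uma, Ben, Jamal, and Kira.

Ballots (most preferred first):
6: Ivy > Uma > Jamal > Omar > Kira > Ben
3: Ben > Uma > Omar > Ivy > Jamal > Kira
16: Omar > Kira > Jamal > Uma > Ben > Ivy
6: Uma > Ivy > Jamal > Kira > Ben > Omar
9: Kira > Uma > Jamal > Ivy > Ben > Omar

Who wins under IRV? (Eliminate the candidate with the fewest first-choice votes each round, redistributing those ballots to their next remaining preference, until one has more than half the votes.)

Uma

Round 1: Omar 16, Ivy 6, Uma 6, Ben 3, Jamal 0, Kira 9. Jamal eliminated.
Round 2: Omar 16, Ivy 6, Uma 6, Ben 3, Kira 9. Ben eliminated.
Round 3: Omar 16, Ivy 6, Uma 9, Kira 9. Ivy eliminated.
Round 4: Omar 16, Uma 15, Kira 9. Kira eliminated.
Round 5: Omar 16, Uma 24. Uma has a majority (≥21).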